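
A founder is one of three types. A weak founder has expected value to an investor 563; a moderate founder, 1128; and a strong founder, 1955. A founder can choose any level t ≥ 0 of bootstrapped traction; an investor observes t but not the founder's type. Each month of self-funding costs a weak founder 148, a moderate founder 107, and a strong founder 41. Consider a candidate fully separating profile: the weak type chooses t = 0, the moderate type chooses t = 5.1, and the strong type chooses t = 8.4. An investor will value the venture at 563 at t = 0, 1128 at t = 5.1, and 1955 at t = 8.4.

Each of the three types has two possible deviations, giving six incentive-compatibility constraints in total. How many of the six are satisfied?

Weak (own payoff 563): to t=5.1 gives 1128 − 148×5.1 = 373.2 → no gain ✓; to t=8.4 gives 1955 − 148×8.4 = 711.8 → profitable ✗.
Moderate (own payoff 1128 − 107×5.1 = 582.3): to t=0 gives 563 → no gain ✓; to t=8.4 gives 1955 − 107×8.4 = 1056.2 → profitable ✗.
Strong (own payoff 1955 − 41×8.4 = 1610.6): to t=0 gives 563 → no gain ✓; to t=5.1 gives 1128 − 41×5.1 = 918.9 → no gain ✓.
4 of the 6 constraints hold; not an equilibrium.

4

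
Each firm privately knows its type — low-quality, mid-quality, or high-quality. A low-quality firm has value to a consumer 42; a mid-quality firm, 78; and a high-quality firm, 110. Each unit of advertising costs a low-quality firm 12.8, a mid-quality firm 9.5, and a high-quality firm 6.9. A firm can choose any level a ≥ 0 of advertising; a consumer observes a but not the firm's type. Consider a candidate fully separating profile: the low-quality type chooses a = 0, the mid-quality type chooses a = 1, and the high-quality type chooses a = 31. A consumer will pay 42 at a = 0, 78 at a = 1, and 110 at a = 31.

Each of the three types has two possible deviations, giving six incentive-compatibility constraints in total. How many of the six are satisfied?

Low-quality (own payoff 42): to a=1 gives 78 − 12.8×1 = 65.2 → profitable ✗; to a=31 gives 110 − 12.8×31 = -286.8 → no gain ✓.
High-quality (own payoff 110 − 6.9×31 = -103.9): to a=0 gives 42 → profitable ✗; to a=1 gives 78 − 6.9×1 = 71.1 → profitable ✗.
Mid-quality (own payoff 78 − 9.5×1 = 68.5): to a=0 gives 42 → no gain ✓; to a=31 gives 110 − 9.5×31 = -184.5 → no gain ✓.
3 of the 6 constraints hold; not an equilibrium.

3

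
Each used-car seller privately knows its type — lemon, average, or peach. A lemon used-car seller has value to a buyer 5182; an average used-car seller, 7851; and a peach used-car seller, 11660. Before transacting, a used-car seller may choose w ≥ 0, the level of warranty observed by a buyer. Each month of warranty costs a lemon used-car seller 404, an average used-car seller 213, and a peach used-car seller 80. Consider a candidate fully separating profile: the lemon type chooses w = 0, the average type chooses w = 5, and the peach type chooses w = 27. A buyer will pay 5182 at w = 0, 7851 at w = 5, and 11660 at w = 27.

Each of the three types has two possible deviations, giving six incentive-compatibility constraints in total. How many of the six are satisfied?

5

Lemon (own payoff 5182): to w=5 gives 7851 − 404×5 = 5831 → profitable ✗; to w=27 gives 11660 − 404×27 = 752 → no gain ✓.
Peach (own payoff 11660 − 80×27 = 9500): to w=0 gives 5182 → no gain ✓; to w=5 gives 7851 − 80×5 = 7451 → no gain ✓.
Average (own payoff 7851 − 213×5 = 6786): to w=0 gives 5182 → no gain ✓; to w=27 gives 11660 − 213×27 = 5909 → no gain ✓.
5 of the 6 constraints hold; not an equilibrium.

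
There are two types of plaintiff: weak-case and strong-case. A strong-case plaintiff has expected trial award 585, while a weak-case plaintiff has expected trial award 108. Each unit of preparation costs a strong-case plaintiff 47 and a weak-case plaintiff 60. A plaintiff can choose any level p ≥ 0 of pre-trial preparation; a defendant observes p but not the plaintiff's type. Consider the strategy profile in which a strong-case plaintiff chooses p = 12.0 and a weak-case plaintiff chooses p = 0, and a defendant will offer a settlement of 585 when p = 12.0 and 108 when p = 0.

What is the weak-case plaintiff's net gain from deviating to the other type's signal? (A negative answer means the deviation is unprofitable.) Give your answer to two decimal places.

-243.00

Playing p = 0 the weak-case plaintiff receives 108.
Deviating to p = 12.0 brings payment 585 at cost 60 × 12.0 = 720, netting -135.
Gain from deviating: -135 − 108 = -243.00.
The gain is negative, so the weak-case type's incentive-compatibility constraint is satisfied.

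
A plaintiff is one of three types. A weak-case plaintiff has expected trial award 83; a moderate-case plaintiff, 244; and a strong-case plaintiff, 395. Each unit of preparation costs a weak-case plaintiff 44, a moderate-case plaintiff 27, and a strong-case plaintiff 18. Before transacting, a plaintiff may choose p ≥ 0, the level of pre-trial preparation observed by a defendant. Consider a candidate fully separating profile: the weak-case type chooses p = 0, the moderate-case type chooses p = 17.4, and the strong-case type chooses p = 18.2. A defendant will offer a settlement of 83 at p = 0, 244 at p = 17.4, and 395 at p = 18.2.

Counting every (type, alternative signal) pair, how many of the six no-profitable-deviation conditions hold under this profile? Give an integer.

Strong-case (own payoff 395 − 18×18.2 = 67.4): to p=0 gives 83 → profitable ✗; to p=17.4 gives 244 − 18×17.4 = -69.2 → no gain ✓.
Weak-case (own payoff 83): to p=17.4 gives 244 − 44×17.4 = -521.6 → no gain ✓; to p=18.2 gives 395 − 44×18.2 = -405.8 → no gain ✓.
Moderate-case (own payoff 244 − 27×17.4 = -225.8): to p=0 gives 83 → profitable ✗; to p=18.2 gives 395 − 27×18.2 = -96.4 → profitable ✗.
3 of the 6 constraints hold; not an equilibrium.

3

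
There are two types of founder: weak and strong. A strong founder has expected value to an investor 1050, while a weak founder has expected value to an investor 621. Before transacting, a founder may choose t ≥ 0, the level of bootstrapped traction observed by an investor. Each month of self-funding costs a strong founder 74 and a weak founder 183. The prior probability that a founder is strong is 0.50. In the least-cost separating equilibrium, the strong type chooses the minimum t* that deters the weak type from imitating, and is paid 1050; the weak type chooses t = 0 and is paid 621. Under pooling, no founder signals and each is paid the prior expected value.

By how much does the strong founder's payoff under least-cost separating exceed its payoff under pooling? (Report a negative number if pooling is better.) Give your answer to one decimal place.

41.0

Least-cost separating signal: t* solves 621 = 1050 − 183·t*, so t* = (1050 − 621)/183 ≈ 2.3443.
Strong type's separating payoff: 1050 − 74 × t* = 1050 − 74 × (1050 − 621)/183 = 1050 − 31746/183 ≈ 876.525.
Pooling payoff: 0.50 × 1050 + 0.50 × 621 = 835.5.
Difference: 876.525 − 835.5 = 41.025, i.e. 41.0 to one decimal place.
The strong type prefers to separate.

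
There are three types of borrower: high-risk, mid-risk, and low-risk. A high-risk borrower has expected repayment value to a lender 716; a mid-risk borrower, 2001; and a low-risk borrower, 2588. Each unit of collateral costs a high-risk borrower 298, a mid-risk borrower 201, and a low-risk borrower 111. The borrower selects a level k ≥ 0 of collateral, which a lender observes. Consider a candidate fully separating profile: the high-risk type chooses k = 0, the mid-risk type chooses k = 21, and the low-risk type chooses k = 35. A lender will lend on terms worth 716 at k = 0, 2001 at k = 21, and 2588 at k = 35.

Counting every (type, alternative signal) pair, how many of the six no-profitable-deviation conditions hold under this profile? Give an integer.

3

Low-risk (own payoff 2588 − 111×35 = -1297): to k=0 gives 716 → profitable ✗; to k=21 gives 2001 − 111×21 = -330 → profitable ✗.
High-risk (own payoff 716): to k=21 gives 2001 − 298×21 = -4257 → no gain ✓; to k=35 gives 2588 − 298×35 = -7842 → no gain ✓.
Mid-risk (own payoff 2001 − 201×21 = -2220): to k=0 gives 716 → profitable ✗; to k=35 gives 2588 − 201×35 = -4447 → no gain ✓.
3 of the 6 constraints hold; not an equilibrium.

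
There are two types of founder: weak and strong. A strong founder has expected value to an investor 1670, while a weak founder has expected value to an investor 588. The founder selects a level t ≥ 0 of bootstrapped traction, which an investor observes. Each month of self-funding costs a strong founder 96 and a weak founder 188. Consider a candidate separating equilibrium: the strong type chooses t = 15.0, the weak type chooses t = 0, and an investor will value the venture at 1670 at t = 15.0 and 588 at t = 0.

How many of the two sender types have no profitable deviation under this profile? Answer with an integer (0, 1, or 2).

1

Strong type: signal → 1670 − 96 × 15.0 = 230; deviate to 0 → 588. IC fails (230 < 588).
Weak type: stay at 0 → 588; mimic → 1670 − 188 × 15.0 = -1150. IC holds (588 ≥ -1150).
1 of 2 constraints hold, so this profile is not an equilibrium.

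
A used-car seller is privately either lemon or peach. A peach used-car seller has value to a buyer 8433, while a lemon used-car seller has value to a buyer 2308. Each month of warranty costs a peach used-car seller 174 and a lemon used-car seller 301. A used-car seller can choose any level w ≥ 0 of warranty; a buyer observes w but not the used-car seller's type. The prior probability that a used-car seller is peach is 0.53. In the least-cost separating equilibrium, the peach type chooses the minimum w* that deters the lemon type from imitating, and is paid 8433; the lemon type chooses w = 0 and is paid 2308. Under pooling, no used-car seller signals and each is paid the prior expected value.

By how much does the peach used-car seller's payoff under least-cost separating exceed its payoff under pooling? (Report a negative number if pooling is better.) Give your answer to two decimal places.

-661.95

Least-cost separating signal: w* solves 2308 = 8433 − 301·w*, so w* = (8433 − 2308)/301 ≈ 20.3488.
Peach type's separating payoff: 8433 − 174 × w* = 8433 − 174 × (8433 − 2308)/301 = 8433 − 1065750/301 ≈ 4892.3023.
Pooling payoff: 0.53 × 8433 + 0.47 × 2308 = 5554.25.
Difference: 4892.3023 − 5554.25 = -661.9477, i.e. -661.95 to two decimal places.
The peach type would prefer the pooling outcome.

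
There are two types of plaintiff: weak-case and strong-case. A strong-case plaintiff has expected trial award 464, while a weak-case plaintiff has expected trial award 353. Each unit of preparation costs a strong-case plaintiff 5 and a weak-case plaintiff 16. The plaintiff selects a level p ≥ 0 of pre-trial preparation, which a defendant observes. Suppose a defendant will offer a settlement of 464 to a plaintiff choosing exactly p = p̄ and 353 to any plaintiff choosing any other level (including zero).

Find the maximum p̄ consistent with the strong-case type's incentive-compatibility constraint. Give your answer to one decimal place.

Choosing p̄ yields the strong-case type 464 − 5·p̄; choosing zero yields 353.
The strong-case type is indifferent at 464 − 5·p̄ = 353, i.e. p̄ = (464 − 353) / 5 = 22.2.
For any p̄ above 22.2 the strong-case type would rather pool at zero, so separation collapses.

22.2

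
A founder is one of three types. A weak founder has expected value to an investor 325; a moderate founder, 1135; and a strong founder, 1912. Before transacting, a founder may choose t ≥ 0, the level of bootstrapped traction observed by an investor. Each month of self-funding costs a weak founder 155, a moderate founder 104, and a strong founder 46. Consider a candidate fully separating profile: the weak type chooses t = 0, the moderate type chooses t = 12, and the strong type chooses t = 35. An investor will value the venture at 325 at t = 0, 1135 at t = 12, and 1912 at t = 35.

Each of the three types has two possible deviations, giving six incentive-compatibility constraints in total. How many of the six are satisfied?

3

Strong (own payoff 1912 − 46×35 = 302): to t=0 gives 325 → profitable ✗; to t=12 gives 1135 − 46×12 = 583 → profitable ✗.
Moderate (own payoff 1135 − 104×12 = -113): to t=0 gives 325 → profitable ✗; to t=35 gives 1912 − 104×35 = -1728 → no gain ✓.
Weak (own payoff 325): to t=12 gives 1135 − 155×12 = -725 → no gain ✓; to t=35 gives 1912 − 155×35 = -3513 → no gain ✓.
3 of the 6 constraints hold; not an equilibrium.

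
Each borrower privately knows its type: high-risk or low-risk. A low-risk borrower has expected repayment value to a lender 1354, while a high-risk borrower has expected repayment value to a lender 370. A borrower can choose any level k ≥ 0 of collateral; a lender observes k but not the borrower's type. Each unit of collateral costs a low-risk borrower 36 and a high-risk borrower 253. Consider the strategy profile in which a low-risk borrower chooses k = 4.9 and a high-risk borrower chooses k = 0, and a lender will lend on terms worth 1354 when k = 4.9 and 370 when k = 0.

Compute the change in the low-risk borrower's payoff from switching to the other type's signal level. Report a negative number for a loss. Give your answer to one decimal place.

-807.6

Playing k = 4.9 the low-risk borrower receives 1354 − 36 × 4.9 = 1177.6.
Deviating to k = 0 yields 370 instead.
Gain from deviating: 370 − 1177.6 = -807.6.
The gain is negative, so the low-risk type's incentive-compatibility constraint is satisfied.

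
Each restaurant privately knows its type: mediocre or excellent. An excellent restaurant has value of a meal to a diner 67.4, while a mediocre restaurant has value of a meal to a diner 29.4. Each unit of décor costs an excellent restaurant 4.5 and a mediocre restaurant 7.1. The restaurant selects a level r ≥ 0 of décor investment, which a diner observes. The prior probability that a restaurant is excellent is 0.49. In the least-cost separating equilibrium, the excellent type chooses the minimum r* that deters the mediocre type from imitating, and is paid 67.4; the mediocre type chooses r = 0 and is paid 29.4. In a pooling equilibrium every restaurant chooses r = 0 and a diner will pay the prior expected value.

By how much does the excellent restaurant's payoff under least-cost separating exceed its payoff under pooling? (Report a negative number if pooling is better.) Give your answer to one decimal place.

-4.7

Least-cost separating signal: r* solves 29.4 = 67.4 − 7.1·r*, so r* = (67.4 − 29.4)/7.1 ≈ 5.3521.
Excellent type's separating payoff: 67.4 − 4.5 × r* = 67.4 − 4.5 × (67.4 − 29.4)/7.1 = 67.4 − 171/7.1 ≈ 43.315.
Pooling payoff: 0.49 × 67.4 + 0.51 × 29.4 = 48.02.
Difference: 43.315 − 48.02 = -4.705, i.e. -4.7 to one decimal place.
The excellent type would prefer the pooling outcome.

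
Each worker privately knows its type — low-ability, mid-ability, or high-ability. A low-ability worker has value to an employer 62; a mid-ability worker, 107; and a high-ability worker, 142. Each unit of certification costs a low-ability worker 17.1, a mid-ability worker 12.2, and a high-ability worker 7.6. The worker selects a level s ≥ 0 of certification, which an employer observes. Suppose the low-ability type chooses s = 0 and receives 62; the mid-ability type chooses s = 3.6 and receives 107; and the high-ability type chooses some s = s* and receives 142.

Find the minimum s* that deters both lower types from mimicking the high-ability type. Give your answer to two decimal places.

Mid-ability type (on-path payoff 107 − 12.2×3.6 = 63.08) won't mimic when 63.08 ≥ 142 − 12.2·s*, i.e. s* ≥ 6.47.
Low-ability type (on-path payoff 62) won't mimic when 62 ≥ 142 − 17.1·s*, i.e. s* ≥ 4.68.
Both must hold, so s* = max(4.68, 6.47) = 6.47. The mid-ability type's constraint binds.

6.47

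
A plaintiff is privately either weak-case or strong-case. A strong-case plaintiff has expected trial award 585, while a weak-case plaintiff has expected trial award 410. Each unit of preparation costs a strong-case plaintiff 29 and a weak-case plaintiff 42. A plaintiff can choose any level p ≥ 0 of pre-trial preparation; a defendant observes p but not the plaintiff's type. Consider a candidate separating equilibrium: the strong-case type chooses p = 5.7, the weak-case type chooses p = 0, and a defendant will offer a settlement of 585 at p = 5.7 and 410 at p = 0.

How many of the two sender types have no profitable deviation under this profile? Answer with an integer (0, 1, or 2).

2

Strong-case type: signal → 585 − 29 × 5.7 = 419.7; deviate to 0 → 410. IC holds (419.7 ≥ 410).
Weak-case type: stay at 0 → 410; mimic → 585 − 42 × 5.7 = 345.6. IC holds (410 ≥ 345.6).
2 of 2 constraints hold, so this is a separating equilibrium.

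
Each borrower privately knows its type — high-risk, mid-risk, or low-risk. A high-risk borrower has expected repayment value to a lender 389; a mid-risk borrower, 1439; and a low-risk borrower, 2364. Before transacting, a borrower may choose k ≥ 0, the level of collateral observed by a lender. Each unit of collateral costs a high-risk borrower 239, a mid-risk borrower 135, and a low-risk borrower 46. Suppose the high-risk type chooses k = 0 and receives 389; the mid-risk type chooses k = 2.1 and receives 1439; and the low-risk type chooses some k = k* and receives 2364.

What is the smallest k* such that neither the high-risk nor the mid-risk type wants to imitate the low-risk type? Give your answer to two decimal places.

High-risk type (on-path payoff 389) won't mimic when 389 ≥ 2364 − 239·k*, i.e. k* ≥ 8.26.
Mid-risk type (on-path payoff 1439 − 135×2.1 = 1155.5) won't mimic when 1155.5 ≥ 2364 − 135·k*, i.e. k* ≥ 8.95.
Both must hold, so k* = max(8.26, 8.95) = 8.95. The mid-risk type's constraint binds.

8.95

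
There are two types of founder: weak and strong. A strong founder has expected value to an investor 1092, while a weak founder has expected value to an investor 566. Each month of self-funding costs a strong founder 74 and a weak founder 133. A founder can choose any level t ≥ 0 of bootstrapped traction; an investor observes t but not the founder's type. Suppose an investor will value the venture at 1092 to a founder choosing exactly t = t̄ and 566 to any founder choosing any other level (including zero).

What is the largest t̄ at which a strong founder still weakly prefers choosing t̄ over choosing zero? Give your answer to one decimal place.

7.1

Choosing t̄ yields the strong type 1092 − 74·t̄; choosing zero yields 566.
The strong type is indifferent at 1092 − 74·t̄ = 566, i.e. t̄ = (1092 − 566) / 74 ≈ 7.1.
For any t̄ above 7.1 the strong type would rather pool at zero, so separation collapses.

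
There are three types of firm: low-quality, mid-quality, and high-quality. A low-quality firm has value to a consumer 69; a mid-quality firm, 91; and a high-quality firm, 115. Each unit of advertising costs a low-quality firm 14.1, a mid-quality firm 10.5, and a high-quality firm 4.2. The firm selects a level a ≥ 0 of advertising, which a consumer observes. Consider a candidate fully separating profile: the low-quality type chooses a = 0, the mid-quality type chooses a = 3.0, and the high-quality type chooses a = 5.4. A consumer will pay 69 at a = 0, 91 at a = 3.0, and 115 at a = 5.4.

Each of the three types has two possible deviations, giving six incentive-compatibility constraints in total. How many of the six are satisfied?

5

Mid-quality (own payoff 91 − 10.5×3.0 = 59.5): to a=0 gives 69 → profitable ✗; to a=5.4 gives 115 − 10.5×5.4 = 58.3 → no gain ✓.
High-quality (own payoff 115 − 4.2×5.4 = 92.32): to a=0 gives 69 → no gain ✓; to a=3.0 gives 91 − 4.2×3.0 = 78.4 → no gain ✓.
Low-quality (own payoff 69): to a=3.0 gives 91 − 14.1×3.0 = 48.7 → no gain ✓; to a=5.4 gives 115 − 14.1×5.4 = 38.86 → no gain ✓.
5 of the 6 constraints hold; not an equilibrium.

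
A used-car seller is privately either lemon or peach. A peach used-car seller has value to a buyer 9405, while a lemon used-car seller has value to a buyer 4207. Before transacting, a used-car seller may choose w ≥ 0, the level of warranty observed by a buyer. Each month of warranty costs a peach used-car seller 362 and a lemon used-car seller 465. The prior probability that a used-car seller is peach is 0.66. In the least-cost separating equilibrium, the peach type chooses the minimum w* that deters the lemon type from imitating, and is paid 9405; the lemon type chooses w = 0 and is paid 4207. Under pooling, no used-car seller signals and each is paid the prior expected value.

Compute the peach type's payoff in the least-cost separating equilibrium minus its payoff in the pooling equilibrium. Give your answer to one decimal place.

-2279.3

Least-cost separating signal: w* solves 4207 = 9405 − 465·w*, so w* = (9405 − 4207)/465 ≈ 11.1785.
Peach type's separating payoff: 9405 − 362 × w* = 9405 − 362 × (9405 − 4207)/465 = 9405 − 1881676/465 ≈ 5358.385.
Pooling payoff: 0.66 × 9405 + 0.34 × 4207 = 7637.68.
Difference: 5358.385 − 7637.68 = -2279.295, i.e. -2279.3 to one decimal place.
The peach type would prefer the pooling outcome.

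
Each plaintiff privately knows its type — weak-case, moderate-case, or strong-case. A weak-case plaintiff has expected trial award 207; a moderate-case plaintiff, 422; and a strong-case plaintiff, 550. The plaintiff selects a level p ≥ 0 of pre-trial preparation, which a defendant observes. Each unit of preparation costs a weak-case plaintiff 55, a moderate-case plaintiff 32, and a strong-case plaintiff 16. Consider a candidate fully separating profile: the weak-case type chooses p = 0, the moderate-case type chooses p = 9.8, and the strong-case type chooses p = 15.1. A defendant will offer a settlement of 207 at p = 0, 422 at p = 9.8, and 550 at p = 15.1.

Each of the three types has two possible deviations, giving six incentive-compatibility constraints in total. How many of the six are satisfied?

5

Weak-case (own payoff 207): to p=9.8 gives 422 − 55×9.8 = -117 → no gain ✓; to p=15.1 gives 550 − 55×15.1 = -280.5 → no gain ✓.
Moderate-case (own payoff 422 − 32×9.8 = 108.4): to p=0 gives 207 → profitable ✗; to p=15.1 gives 550 − 32×15.1 = 66.8 → no gain ✓.
Strong-case (own payoff 550 − 16×15.1 = 308.4): to p=0 gives 207 → no gain ✓; to p=9.8 gives 422 − 16×9.8 = 265.2 → no gain ✓.
5 of the 6 constraints hold; not an equilibrium.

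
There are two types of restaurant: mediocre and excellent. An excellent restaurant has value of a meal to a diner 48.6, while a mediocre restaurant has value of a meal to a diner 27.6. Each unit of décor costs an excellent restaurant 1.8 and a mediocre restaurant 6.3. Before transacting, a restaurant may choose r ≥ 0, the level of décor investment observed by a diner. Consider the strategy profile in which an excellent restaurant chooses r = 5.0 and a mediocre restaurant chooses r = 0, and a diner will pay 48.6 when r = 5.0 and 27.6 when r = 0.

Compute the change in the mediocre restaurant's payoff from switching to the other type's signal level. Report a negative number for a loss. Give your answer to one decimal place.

-10.5

Playing r = 0 the mediocre restaurant receives 27.6.
Deviating to r = 5.0 brings payment 48.6 at cost 6.3 × 5.0 = 31.5, netting 17.1.
Gain from deviating: 17.1 − 27.6 = -10.5.
The gain is negative, so the mediocre type's incentive-compatibility constraint is satisfied.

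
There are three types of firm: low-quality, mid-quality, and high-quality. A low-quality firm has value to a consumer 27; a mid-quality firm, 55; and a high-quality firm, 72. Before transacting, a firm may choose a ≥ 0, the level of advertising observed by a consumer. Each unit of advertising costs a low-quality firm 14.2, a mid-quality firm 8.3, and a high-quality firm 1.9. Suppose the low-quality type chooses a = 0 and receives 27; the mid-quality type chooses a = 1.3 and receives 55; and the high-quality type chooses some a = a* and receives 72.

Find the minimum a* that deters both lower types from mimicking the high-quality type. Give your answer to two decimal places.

3.35

Mid-quality type (on-path payoff 55 − 8.3×1.3 = 44.21) won't mimic when 44.21 ≥ 72 − 8.3·a*, i.e. a* ≥ 3.35.
Low-quality type (on-path payoff 27) won't mimic when 27 ≥ 72 − 14.2·a*, i.e. a* ≥ 3.17.
Both must hold, so a* = max(3.17, 3.35) = 3.35. The mid-quality type's constraint binds.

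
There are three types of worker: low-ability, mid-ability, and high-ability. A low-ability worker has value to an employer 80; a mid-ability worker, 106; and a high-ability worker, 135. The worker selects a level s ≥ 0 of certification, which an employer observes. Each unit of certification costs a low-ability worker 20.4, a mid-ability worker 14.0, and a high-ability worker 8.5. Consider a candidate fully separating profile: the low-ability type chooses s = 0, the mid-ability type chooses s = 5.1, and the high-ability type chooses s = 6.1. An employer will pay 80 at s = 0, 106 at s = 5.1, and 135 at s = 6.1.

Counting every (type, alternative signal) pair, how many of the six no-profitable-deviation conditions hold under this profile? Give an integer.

4

Mid-ability (own payoff 106 − 14.0×5.1 = 34.6): to s=0 gives 80 → profitable ✗; to s=6.1 gives 135 − 14.0×6.1 = 49.6 → profitable ✗.
Low-ability (own payoff 80): to s=5.1 gives 106 − 20.4×5.1 = 1.96 → no gain ✓; to s=6.1 gives 135 − 20.4×6.1 = 10.56 → no gain ✓.
High-ability (own payoff 135 − 8.5×6.1 = 83.15): to s=0 gives 80 → no gain ✓; to s=5.1 gives 106 − 8.5×5.1 = 62.65 → no gain ✓.
4 of the 6 constraints hold; not an equilibrium.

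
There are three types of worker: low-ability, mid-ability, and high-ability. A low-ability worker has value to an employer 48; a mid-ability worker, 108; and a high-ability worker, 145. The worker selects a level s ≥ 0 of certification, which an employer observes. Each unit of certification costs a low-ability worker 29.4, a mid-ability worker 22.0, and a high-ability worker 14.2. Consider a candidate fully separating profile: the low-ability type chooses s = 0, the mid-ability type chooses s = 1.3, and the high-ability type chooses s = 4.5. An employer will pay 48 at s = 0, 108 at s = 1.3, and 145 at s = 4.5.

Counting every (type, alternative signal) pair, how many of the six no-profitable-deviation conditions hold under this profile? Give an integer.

4

Mid-ability (own payoff 108 − 22.0×1.3 = 79.4): to s=0 gives 48 → no gain ✓; to s=4.5 gives 145 − 22.0×4.5 = 46 → no gain ✓.
Low-ability (own payoff 48): to s=1.3 gives 108 − 29.4×1.3 = 69.78 → profitable ✗; to s=4.5 gives 145 − 29.4×4.5 = 12.7 → no gain ✓.
High-ability (own payoff 145 − 14.2×4.5 = 81.1): to s=0 gives 48 → no gain ✓; to s=1.3 gives 108 − 14.2×1.3 = 89.54 → profitable ✗.
4 of the 6 constraints hold; not an equilibrium.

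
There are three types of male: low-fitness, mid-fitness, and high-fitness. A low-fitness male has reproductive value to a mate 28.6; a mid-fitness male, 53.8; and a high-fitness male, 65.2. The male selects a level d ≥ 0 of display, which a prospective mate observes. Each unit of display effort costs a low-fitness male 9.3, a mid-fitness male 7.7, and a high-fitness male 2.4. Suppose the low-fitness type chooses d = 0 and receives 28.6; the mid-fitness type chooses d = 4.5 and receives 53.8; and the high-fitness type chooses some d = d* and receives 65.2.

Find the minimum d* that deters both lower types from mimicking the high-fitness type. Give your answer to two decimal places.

Mid-fitness type (on-path payoff 53.8 − 7.7×4.5 = 19.15) won't mimic when 19.15 ≥ 65.2 − 7.7·d*, i.e. d* ≥ 5.98.
Low-fitness type (on-path payoff 28.6) won't mimic when 28.6 ≥ 65.2 − 9.3·d*, i.e. d* ≥ 3.94.
Both must hold, so d* = max(3.94, 5.98) = 5.98. The mid-fitness type's constraint binds.

5.98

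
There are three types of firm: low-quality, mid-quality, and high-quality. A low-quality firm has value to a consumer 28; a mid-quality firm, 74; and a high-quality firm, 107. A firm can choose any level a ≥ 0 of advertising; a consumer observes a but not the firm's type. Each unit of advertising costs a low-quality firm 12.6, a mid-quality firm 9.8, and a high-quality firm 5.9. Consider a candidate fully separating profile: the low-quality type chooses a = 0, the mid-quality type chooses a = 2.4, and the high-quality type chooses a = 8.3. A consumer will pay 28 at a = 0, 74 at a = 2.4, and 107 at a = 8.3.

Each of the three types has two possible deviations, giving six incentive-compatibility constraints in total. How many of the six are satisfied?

High-quality (own payoff 107 − 5.9×8.3 = 58.03): to a=0 gives 28 → no gain ✓; to a=2.4 gives 74 − 5.9×2.4 = 59.84 → profitable ✗.
Mid-quality (own payoff 74 − 9.8×2.4 = 50.48): to a=0 gives 28 → no gain ✓; to a=8.3 gives 107 − 9.8×8.3 = 25.66 → no gain ✓.
Low-quality (own payoff 28): to a=2.4 gives 74 − 12.6×2.4 = 43.76 → profitable ✗; to a=8.3 gives 107 − 12.6×8.3 = 2.42 → no gain ✓.
4 of the 6 constraints hold; not an equilibrium.

4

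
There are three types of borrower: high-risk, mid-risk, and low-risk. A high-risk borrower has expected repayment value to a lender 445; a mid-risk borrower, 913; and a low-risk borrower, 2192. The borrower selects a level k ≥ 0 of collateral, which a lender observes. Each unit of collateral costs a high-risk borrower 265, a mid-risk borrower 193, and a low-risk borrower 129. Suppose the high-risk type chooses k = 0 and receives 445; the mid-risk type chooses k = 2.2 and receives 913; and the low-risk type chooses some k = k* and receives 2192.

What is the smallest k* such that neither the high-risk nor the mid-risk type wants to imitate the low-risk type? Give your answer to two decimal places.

8.83

High-risk type (on-path payoff 445) won't mimic when 445 ≥ 2192 − 265·k*, i.e. k* ≥ 6.59.
Mid-risk type (on-path payoff 913 − 193×2.2 = 488.4) won't mimic when 488.4 ≥ 2192 − 193·k*, i.e. k* ≥ 8.83.
Both must hold, so k* = max(6.59, 8.83) = 8.83. The mid-risk type's constraint binds.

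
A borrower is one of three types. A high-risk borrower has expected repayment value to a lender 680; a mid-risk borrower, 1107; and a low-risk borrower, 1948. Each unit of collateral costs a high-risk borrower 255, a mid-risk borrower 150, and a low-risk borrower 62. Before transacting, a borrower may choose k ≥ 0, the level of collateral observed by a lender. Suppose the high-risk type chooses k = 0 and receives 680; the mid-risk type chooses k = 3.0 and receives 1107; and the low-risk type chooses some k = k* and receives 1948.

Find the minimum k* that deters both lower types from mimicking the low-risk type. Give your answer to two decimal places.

8.61

Mid-risk type (on-path payoff 1107 − 150×3.0 = 657) won't mimic when 657 ≥ 1948 − 150·k*, i.e. k* ≥ 8.61.
High-risk type (on-path payoff 680) won't mimic when 680 ≥ 1948 − 255·k*, i.e. k* ≥ 4.97.
Both must hold, so k* = max(4.97, 8.61) = 8.61. The mid-risk type's constraint binds.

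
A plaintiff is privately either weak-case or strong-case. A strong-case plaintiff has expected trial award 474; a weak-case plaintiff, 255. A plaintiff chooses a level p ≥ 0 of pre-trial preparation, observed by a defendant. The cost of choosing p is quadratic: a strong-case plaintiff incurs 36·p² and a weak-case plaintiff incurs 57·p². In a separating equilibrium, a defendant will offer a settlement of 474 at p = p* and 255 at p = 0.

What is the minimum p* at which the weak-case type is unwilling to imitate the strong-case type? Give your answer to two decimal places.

The weak-case type at p = 0 receives 255; imitating at p* yields 474 − 57·p*².
Indifference: 255 = 474 − 57·p*², so p*² = (474 − 255) / 57 ≈ 3.8421.
p* = √3.8421 ≈ 1.96.

1.96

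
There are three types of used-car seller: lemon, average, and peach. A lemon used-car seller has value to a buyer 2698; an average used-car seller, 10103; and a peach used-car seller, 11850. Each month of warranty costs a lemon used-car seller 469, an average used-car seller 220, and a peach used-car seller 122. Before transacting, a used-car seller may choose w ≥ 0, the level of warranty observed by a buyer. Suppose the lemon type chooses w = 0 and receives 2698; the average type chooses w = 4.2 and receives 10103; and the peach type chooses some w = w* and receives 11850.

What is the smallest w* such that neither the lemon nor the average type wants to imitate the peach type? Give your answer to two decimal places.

Lemon type (on-path payoff 2698) won't mimic when 2698 ≥ 11850 − 469·w*, i.e. w* ≥ 19.51.
Average type (on-path payoff 10103 − 220×4.2 = 9179) won't mimic when 9179 ≥ 11850 − 220·w*, i.e. w* ≥ 12.14.
Both must hold, so w* = max(19.51, 12.14) = 19.51. The lemon type's constraint binds.

19.51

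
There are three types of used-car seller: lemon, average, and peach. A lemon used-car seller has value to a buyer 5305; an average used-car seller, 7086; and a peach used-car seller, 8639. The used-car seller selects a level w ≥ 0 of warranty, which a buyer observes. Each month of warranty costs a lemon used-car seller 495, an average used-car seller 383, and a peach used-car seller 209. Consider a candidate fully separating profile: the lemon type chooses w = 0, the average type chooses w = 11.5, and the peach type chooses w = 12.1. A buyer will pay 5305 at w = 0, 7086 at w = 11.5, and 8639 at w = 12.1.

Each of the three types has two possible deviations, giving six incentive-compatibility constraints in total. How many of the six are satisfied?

4

Lemon (own payoff 5305): to w=11.5 gives 7086 − 495×11.5 = 1393.5 → no gain ✓; to w=12.1 gives 8639 − 495×12.1 = 2649.5 → no gain ✓.
Average (own payoff 7086 − 383×11.5 = 2681.5): to w=0 gives 5305 → profitable ✗; to w=12.1 gives 8639 − 383×12.1 = 4004.7 → profitable ✗.
Peach (own payoff 8639 − 209×12.1 = 6110.1): to w=0 gives 5305 → no gain ✓; to w=11.5 gives 7086 − 209×11.5 = 4682.5 → no gain ✓.
4 of the 6 constraints hold; not an equilibrium.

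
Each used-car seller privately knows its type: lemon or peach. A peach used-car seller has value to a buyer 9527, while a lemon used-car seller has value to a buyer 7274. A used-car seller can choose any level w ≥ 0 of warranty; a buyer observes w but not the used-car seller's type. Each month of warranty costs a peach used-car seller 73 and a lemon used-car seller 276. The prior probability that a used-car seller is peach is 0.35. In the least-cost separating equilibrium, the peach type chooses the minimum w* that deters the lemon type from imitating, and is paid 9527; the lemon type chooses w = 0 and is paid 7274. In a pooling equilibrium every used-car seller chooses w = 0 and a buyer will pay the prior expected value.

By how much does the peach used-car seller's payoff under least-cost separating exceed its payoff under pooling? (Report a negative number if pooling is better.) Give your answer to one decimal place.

868.5

Least-cost separating signal: w* solves 7274 = 9527 − 276·w*, so w* = (9527 − 7274)/276 ≈ 8.1630.
Peach type's separating payoff: 9527 − 73 × w* = 9527 − 73 × (9527 − 7274)/276 = 9527 − 164469/276 ≈ 8931.098.
Pooling payoff: 0.35 × 9527 + 0.65 × 7274 = 8062.55.
Difference: 8931.098 − 8062.55 = 868.548, i.e. 868.5 to one decimal place.
The peach type prefers to separate.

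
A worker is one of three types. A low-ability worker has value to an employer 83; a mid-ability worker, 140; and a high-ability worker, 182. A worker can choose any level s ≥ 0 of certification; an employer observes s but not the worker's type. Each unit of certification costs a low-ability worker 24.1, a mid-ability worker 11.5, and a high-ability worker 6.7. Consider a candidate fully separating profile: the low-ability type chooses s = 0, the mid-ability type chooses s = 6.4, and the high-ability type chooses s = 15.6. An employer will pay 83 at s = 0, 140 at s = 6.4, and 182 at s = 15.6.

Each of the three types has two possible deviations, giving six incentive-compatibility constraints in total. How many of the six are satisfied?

3

Low-ability (own payoff 83): to s=6.4 gives 140 − 24.1×6.4 = -14.24 → no gain ✓; to s=15.6 gives 182 − 24.1×15.6 = -193.96 → no gain ✓.
High-ability (own payoff 182 − 6.7×15.6 = 77.48): to s=0 gives 83 → profitable ✗; to s=6.4 gives 140 − 6.7×6.4 = 97.12 → profitable ✗.
Mid-ability (own payoff 140 − 11.5×6.4 = 66.4): to s=0 gives 83 → profitable ✗; to s=15.6 gives 182 − 11.5×15.6 = 2.6 → no gain ✓.
3 of the 6 constraints hold; not an equilibrium.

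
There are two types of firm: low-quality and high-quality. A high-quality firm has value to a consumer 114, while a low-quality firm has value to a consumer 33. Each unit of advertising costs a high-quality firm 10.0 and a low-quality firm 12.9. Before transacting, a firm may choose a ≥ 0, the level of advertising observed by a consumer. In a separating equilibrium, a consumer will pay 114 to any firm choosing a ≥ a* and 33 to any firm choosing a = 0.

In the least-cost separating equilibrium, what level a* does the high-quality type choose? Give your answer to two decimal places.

A low-quality firm choosing a = 0 receives 33.
Imitating at a* instead would pay 114 at cost 12.9·a*, netting 114 − 12.9·a*.
Indifference: 33 = 114 − 12.9·a*, so a* = (114 − 33) / 12.9 ≈ 6.28.
This is the low-quality type's binding incentive-compatibility constraint; any a ≥ 6.28 sustains separation on that side.

6.28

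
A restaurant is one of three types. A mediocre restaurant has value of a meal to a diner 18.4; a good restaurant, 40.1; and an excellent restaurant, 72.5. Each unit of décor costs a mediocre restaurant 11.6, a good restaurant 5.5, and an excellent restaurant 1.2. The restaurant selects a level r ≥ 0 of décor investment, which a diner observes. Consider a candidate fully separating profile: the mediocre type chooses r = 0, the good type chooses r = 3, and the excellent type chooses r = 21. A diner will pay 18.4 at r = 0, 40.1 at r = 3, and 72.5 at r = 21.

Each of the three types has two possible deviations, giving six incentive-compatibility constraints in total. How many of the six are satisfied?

Mediocre (own payoff 18.4): to r=3 gives 40.1 − 11.6×3 = 5.3 → no gain ✓; to r=21 gives 72.5 − 11.6×21 = -171.1 → no gain ✓.
Good (own payoff 40.1 − 5.5×3 = 23.6): to r=0 gives 18.4 → no gain ✓; to r=21 gives 72.5 − 5.5×21 = -43 → no gain ✓.
Excellent (own payoff 72.5 − 1.2×21 = 47.3): to r=0 gives 18.4 → no gain ✓; to r=3 gives 40.1 − 1.2×3 = 36.5 → no gain ✓.
6 of the 6 constraints hold; this profile is a separating equilibrium.

6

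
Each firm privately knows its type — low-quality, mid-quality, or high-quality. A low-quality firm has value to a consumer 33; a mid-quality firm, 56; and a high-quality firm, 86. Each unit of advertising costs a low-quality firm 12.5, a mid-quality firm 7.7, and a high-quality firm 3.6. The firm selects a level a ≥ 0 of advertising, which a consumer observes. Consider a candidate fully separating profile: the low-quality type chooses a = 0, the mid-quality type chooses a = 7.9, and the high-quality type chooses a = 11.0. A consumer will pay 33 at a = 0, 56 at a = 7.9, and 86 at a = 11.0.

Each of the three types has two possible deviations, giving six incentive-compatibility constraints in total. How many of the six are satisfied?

4

Low-quality (own payoff 33): to a=7.9 gives 56 − 12.5×7.9 = -42.75 → no gain ✓; to a=11.0 gives 86 − 12.5×11.0 = -51.5 → no gain ✓.
Mid-quality (own payoff 56 − 7.7×7.9 = -4.83): to a=0 gives 33 → profitable ✗; to a=11.0 gives 86 − 7.7×11.0 = 1.3 → profitable ✗.
High-quality (own payoff 86 − 3.6×11.0 = 46.4): to a=0 gives 33 → no gain ✓; to a=7.9 gives 56 − 3.6×7.9 = 27.56 → no gain ✓.
4 of the 6 constraints hold; not an equilibrium.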